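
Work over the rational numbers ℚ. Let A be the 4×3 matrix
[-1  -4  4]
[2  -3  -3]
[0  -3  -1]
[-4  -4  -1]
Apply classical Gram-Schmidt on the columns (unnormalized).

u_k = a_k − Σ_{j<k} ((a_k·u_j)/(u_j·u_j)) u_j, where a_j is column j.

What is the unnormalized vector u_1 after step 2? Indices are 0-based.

u_1 = (-10/3, -13/3, -3, -4/3)

Step 1: u_0 = a_0 = (-1, 2, 0, -4).
Step 2: u_1 = a_1 − (2/3)·u_0 = (-10/3, -13/3, -3, -4/3).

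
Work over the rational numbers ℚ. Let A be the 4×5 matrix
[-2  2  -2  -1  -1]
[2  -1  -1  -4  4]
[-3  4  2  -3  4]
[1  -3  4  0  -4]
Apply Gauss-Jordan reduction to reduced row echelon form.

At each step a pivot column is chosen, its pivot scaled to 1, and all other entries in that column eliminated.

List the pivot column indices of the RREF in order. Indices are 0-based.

step 1: normalize row 0 (÷-2) = (1, -1, 1, 1/2, 1/2)
  row 1: subtract 2×row0 = (0, 1, -3, -5, 3)
  row 2: subtract -3×row0 = (0, 1, 5, -3/2, 11/2)
  row 3: subtract 1×row0 = (0, -2, 3, -1/2, -9/2)
step 2: normalize row 1 (÷1) = (0, 1, -3, -5, 3)
  row 0: subtract -1×row1 = (1, 0, -2, -9/2, 7/2)
  row 2: subtract 1×row1 = (0, 0, 8, 7/2, 5/2)
  row 3: subtract -2×row1 = (0, 0, -3, -21/2, 3/2)
step 3: normalize row 2 (÷8) = (0, 0, 1, 7/16, 5/16)
  row 0: subtract -2×row2 = (1, 0, 0, -29/8, 33/8)
  row 1: subtract -3×row2 = (0, 1, 0, -59/16, 63/16)
  row 3: subtract -3×row2 = (0, 0, 0, -147/16, 39/16)
step 4: normalize row 3 (÷-147/16) = (0, 0, 0, 1, -13/49)
  row 0: subtract -29/8×row3 = (1, 0, 0, 0, 155/49)
  row 1: subtract -59/16×row3 = (0, 1, 0, 0, 145/49)
  row 2: subtract 7/16×row3 = (0, 0, 1, 0, 3/7)

pivot columns: 0, 1, 2, 3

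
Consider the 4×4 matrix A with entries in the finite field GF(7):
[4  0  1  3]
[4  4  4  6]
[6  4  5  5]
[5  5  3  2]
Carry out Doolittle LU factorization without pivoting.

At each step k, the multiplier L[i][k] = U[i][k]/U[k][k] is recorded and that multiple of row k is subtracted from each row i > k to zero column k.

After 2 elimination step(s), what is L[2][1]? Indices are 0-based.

L[2][1] = 1

Step 1: pivot at (0,0) is 4.
  row1 ← row1 − (1)·row0  ⇒  L[1][0]=1, U row1=(0, 4, 3, 3)
  row2 ← row2 − (5)·row0  ⇒  L[2][0]=5, U row2=(0, 4, 0, 4)
  row3 ← row3 − (3)·row0  ⇒  L[3][0]=3, U row3=(0, 5, 0, 0)
Step 2: pivot at (1,1) is 4.
  row2 ← row2 − (1)·row1  ⇒  L[2][1]=1, U row2=(0, 0, 4, 1)
  row3 ← row3 − (3)·row1  ⇒  L[3][1]=3, U row3=(0, 0, 5, 5)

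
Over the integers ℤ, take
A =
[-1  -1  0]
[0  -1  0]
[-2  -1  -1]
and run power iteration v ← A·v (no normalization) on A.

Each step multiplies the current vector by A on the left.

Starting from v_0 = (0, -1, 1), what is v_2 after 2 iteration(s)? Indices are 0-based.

v_0 = (0, -1, 1).
v_1 = A·v_0 = (1, 1, 0).
v_2 = A·v_1 = (-2, -1, -3).

v_2 = (-2, -1, -3)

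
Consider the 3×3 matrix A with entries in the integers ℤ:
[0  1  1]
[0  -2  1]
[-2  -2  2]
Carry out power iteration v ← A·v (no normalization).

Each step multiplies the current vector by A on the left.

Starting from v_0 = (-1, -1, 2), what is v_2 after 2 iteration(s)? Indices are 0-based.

v_2 = (12, 0, 6)

v_0 = (-1, -1, 2).
v_1 = A·v_0 = (1, 4, 8).
v_2 = A·v_1 = (12, 0, 6).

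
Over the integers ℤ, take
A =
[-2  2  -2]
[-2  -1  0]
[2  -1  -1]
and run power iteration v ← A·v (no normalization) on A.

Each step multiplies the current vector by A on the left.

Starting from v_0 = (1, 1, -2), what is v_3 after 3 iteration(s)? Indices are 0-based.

v_0 = (1, 1, -2).
v_1 = A·v_0 = (4, -3, 3).
v_2 = A·v_1 = (-20, -5, 8).
v_3 = A·v_2 = (14, 45, -43).

v_3 = (14, 45, -43)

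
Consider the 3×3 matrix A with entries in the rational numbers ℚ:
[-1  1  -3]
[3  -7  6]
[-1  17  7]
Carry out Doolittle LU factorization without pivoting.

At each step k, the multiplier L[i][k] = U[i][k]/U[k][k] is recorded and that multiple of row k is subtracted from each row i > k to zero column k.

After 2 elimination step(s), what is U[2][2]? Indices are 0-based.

U[2][2] = -2

k=0: U[0][0]=-1
  eliminate (1,0): mult=-3, new row 1: (0, -4, -3); set L[1][0]=-3
  eliminate (2,0): mult=1, new row 2: (0, 16, 10); set L[2][0]=1
k=1: U[1][1]=-4
  eliminate (2,1): mult=-4, new row 2: (0, 0, -2); set L[2][1]=-4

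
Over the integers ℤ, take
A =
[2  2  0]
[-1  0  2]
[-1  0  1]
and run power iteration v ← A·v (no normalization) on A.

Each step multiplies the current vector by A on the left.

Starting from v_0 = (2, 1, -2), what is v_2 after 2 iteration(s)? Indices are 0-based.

v_0 = (2, 1, -2).
v_1 = A·v_0 = (6, -6, -4).
v_2 = A·v_1 = (0, -14, -10).

v_2 = (0, -14, -10)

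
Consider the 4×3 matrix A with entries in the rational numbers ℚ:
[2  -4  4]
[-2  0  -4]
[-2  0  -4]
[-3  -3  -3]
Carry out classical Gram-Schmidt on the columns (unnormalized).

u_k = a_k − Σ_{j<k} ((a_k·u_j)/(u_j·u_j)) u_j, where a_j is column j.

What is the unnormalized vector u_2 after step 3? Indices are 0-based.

Step 1: u_0 = a_0 = (2, -2, -2, -3).
Step 2: u_1 = a_1 − (1/21)·u_0 = (-86/21, 2/21, 2/21, -20/7).
Step 3: u_2 = a_2 − (11/7)·u_0 − (-45/131)·u_1 = (-72/131, -108/131, -108/131, 96/131).

u_2 = (-72/131, -108/131, -108/131, 96/131)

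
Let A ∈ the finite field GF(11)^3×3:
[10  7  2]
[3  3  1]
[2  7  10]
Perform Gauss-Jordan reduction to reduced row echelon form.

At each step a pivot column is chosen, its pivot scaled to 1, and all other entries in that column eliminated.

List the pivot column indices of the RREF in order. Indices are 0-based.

pivot(0,0)=10: scale R0 → (1, 4, 9)
  clear (1,0): R1 −= (3)R0 → (0, 2, 7)
  clear (2,0): R2 −= (2)R0 → (0, 10, 3)
pivot(1,1)=2: scale R1 → (0, 1, 9)
  clear (0,1): R0 −= (4)R1 → (1, 0, 6)
  clear (2,1): R2 −= (10)R1 → (0, 0, 1)
pivot(2,2)=1: scale R2 → (0, 0, 1)
  clear (0,2): R0 −= (6)R2 → (1, 0, 0)
  clear (1,2): R1 −= (9)R2 → (0, 1, 0)

pivot columns: 0, 1, 2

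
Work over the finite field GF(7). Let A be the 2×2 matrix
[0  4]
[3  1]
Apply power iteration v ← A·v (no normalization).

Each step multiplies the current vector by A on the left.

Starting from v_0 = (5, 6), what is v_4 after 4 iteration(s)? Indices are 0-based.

v_0 = (5, 6).
v_1 = A·v_0 = (3, 0).
v_2 = A·v_1 = (0, 2).
v_3 = A·v_2 = (1, 2).
v_4 = A·v_3 = (1, 5).

v_4 = (1, 5)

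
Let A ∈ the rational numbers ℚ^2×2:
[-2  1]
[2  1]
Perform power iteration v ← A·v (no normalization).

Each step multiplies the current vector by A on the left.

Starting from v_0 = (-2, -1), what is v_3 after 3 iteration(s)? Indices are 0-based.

v_0 = (-2, -1).
v_1 = A·v_0 = (3, -5).
v_2 = A·v_1 = (-11, 1).
v_3 = A·v_2 = (23, -21).

v_3 = (23, -21)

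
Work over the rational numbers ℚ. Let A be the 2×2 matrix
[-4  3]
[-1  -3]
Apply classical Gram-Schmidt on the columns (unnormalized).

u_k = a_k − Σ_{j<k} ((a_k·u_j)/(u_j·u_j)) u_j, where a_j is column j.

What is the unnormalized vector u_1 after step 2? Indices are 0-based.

Step 1: u_0 = a_0 = (-4, -1).
Step 2: u_1 = a_1 − (-9/17)·u_0 = (15/17, -60/17).

u_1 = (15/17, -60/17)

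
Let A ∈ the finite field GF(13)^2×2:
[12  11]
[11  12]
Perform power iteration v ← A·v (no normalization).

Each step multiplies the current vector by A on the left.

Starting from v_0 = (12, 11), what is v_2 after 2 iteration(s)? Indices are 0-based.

v_2 = (0, 12)

v_0 = (12, 11).
v_1 = A·v_0 = (5, 4).
v_2 = A·v_1 = (0, 12).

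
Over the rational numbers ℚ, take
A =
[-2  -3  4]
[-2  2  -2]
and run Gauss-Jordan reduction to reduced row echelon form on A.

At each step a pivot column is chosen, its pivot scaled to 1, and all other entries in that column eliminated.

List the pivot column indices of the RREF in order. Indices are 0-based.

[1] R0 /= -2  ⇒  (1, 3/2, -2)
     R1 -= -2·R0  ⇒  (0, 5, -6)
[2] R1 /= 5  ⇒  (0, 1, -6/5)
     R0 -= 3/2·R1  ⇒  (1, 0, -1/5)

pivot columns: 0, 1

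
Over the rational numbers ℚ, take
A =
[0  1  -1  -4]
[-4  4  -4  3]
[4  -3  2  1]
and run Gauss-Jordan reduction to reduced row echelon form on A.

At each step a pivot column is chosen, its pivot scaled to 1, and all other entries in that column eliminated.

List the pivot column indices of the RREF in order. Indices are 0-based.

step 1: exchange rows 0,1
step 1: normalize row 0 (÷-4) = (1, -1, 1, -3/4)
  row 2: subtract 4×row0 = (0, 1, -2, 4)
step 2: normalize row 1 (÷1) = (0, 1, -1, -4)
  row 0: subtract -1×row1 = (1, 0, 0, -19/4)
  row 2: subtract 1×row1 = (0, 0, -1, 8)
step 3: normalize row 2 (÷-1) = (0, 0, 1, -8)
  row 1: subtract -1×row2 = (0, 1, 0, -12)

pivot columns: 0, 1, 2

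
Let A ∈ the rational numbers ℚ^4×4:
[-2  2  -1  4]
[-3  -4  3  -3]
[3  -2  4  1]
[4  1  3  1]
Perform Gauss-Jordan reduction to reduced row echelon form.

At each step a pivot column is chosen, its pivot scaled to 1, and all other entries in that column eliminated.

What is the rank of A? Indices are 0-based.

rank = 4

pivot(0,0)=-2: scale R0 → (1, -1, 1/2, -2)
  clear (1,0): R1 −= (-3)R0 → (0, -7, 9/2, -9)
  clear (2,0): R2 −= (3)R0 → (0, 1, 5/2, 7)
  clear (3,0): R3 −= (4)R0 → (0, 5, 1, 9)
pivot(1,1)=-7: scale R1 → (0, 1, -9/14, 9/7)
  clear (0,1): R0 −= (-1)R1 → (1, 0, -1/7, -5/7)
  clear (2,1): R2 −= (1)R1 → (0, 0, 22/7, 40/7)
  clear (3,1): R3 −= (5)R1 → (0, 0, 59/14, 18/7)
pivot(2,2)=22/7: scale R2 → (0, 0, 1, 20/11)
  clear (0,2): R0 −= (-1/7)R2 → (1, 0, 0, -5/11)
  clear (1,2): R1 −= (-9/14)R2 → (0, 1, 0, 27/11)
  clear (3,2): R3 −= (59/14)R2 → (0, 0, 0, -56/11)
pivot(3,3)=-56/11: scale R3 → (0, 0, 0, 1)
  clear (0,3): R0 −= (-5/11)R3 → (1, 0, 0, 0)
  clear (1,3): R1 −= (27/11)R3 → (0, 1, 0, 0)
  clear (2,3): R2 −= (20/11)R3 → (0, 0, 1, 0)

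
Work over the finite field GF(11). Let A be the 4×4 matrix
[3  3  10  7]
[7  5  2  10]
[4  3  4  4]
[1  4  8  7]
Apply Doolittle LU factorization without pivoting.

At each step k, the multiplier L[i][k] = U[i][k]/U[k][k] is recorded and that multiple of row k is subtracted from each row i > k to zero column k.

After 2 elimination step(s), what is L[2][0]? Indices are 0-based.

L[2][0] = 5

Step 1: pivot at (0,0) is 3.
  row1 ← row1 − (6)·row0  ⇒  L[1][0]=6, U row1=(0, 9, 8, 1)
  row2 ← row2 − (5)·row0  ⇒  L[2][0]=5, U row2=(0, 10, 9, 2)
  row3 ← row3 − (4)·row0  ⇒  L[3][0]=4, U row3=(0, 3, 1, 1)
Step 2: pivot at (1,1) is 9.
  row2 ← row2 − (6)·row1  ⇒  L[2][1]=6, U row2=(0, 0, 5, 7)
  row3 ← row3 − (4)·row1  ⇒  L[3][1]=4, U row3=(0, 0, 2, 8)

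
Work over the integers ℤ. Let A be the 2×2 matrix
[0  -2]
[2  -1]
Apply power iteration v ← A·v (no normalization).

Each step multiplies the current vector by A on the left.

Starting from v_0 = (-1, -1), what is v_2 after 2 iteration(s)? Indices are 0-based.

v_2 = (2, 5)

v_0 = (-1, -1).
v_1 = A·v_0 = (2, -1).
v_2 = A·v_1 = (2, 5).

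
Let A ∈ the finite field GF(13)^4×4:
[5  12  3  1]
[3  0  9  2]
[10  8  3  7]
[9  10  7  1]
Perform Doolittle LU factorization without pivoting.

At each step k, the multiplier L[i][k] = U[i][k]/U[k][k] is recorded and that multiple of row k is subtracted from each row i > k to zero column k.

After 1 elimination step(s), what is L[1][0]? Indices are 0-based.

k=0: U[0][0]=5
  eliminate (1,0): mult=11, new row 1: (0, 11, 2, 4); set L[1][0]=11
  eliminate (2,0): mult=2, new row 2: (0, 10, 10, 5); set L[2][0]=2
  eliminate (3,0): mult=7, new row 3: (0, 4, 12, 7); set L[3][0]=7

L[1][0] = 11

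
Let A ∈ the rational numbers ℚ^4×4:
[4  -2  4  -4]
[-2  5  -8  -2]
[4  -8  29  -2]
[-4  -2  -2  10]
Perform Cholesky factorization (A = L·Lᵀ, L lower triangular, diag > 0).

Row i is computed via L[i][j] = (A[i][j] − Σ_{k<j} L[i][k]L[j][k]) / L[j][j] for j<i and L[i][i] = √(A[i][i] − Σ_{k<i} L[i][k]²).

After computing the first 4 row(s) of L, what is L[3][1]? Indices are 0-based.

Step 1: L[0][0] = √(4) = 2.
  L[1][0] = (-2) / L[0][0] = -1.
Step 2: L[1][1] = √(4) = 2.
  L[2][0] = (4) / L[0][0] = 2.
  L[2][1] = (-6) / L[1][1] = -3.
Step 3: L[2][2] = √(16) = 4.
  L[3][0] = (-4) / L[0][0] = -2.
  L[3][1] = (-4) / L[1][1] = -2.
  L[3][2] = (-4) / L[2][2] = -1.
Step 4: L[3][3] = √(1) = 1.

L[3][1] = -2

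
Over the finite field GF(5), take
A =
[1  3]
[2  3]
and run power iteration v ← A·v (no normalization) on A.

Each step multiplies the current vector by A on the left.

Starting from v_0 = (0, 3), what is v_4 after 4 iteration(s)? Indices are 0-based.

v_0 = (0, 3).
v_1 = A·v_0 = (4, 4).
v_2 = A·v_1 = (1, 0).
v_3 = A·v_2 = (1, 2).
v_4 = A·v_3 = (2, 3).

v_4 = (2, 3)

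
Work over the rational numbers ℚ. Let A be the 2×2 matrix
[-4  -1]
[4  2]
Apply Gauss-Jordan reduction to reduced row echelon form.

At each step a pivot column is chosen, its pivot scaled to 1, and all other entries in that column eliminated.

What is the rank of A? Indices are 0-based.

rank = 2

step 1: normalize row 0 (÷-4) = (1, 1/4)
  row 1: subtract 4×row0 = (0, 1)
step 2: normalize row 1 (÷1) = (0, 1)
  row 0: subtract 1/4×row1 = (1, 0)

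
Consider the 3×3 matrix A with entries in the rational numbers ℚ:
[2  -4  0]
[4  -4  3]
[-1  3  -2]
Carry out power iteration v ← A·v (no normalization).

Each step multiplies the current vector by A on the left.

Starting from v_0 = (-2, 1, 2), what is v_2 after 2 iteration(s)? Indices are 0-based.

v_2 = (8, -5, -12)

v_0 = (-2, 1, 2).
v_1 = A·v_0 = (-8, -6, 1).
v_2 = A·v_1 = (8, -5, -12).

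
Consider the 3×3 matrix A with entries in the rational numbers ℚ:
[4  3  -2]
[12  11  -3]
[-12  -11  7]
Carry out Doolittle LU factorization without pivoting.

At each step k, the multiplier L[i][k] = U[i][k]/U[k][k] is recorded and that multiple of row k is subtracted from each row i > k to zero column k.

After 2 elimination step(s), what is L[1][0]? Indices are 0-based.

[col 0] pivot 4
  R1 -= 3*R0 → (0, 2, 3)  (L[1][0] := 3)
  R2 -= -3*R0 → (0, -2, 1)  (L[2][0] := -3)
[col 1] pivot 2
  R2 -= -1*R1 → (0, 0, 4)  (L[2][1] := -1)

L[1][0] = 3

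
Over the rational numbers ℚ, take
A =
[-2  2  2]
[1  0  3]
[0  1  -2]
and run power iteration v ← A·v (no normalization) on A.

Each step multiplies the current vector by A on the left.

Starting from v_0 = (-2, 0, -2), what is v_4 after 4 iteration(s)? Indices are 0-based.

v_4 = (-40, 140, -144)

v_0 = (-2, 0, -2).
v_1 = A·v_0 = (0, -8, 4).
v_2 = A·v_1 = (-8, 12, -16).
v_3 = A·v_2 = (8, -56, 44).
v_4 = A·v_3 = (-40, 140, -144).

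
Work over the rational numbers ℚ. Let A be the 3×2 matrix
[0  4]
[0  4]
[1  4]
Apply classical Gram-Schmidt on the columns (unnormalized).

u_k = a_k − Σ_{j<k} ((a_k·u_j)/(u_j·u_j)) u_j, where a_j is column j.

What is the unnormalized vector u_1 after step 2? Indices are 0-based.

u_1 = (4, 4, 0)

Step 1: u_0 = a_0 = (0, 0, 1).
Step 2: u_1 = a_1 − (4)·u_0 = (4, 4, 0).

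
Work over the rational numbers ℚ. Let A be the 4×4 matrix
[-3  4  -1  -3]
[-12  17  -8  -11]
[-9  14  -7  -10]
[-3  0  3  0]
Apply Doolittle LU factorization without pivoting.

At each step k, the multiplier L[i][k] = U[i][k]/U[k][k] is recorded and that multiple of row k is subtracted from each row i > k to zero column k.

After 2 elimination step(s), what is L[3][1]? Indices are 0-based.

[col 0] pivot -3
  R1 -= 4*R0 → (0, 1, -4, 1)  (L[1][0] := 4)
  R2 -= 3*R0 → (0, 2, -4, -1)  (L[2][0] := 3)
  R3 -= 1*R0 → (0, -4, 4, 3)  (L[3][0] := 1)
[col 1] pivot 1
  R2 -= 2*R1 → (0, 0, 4, -3)  (L[2][1] := 2)
  R3 -= -4*R1 → (0, 0, -12, 7)  (L[3][1] := -4)

L[3][1] = -4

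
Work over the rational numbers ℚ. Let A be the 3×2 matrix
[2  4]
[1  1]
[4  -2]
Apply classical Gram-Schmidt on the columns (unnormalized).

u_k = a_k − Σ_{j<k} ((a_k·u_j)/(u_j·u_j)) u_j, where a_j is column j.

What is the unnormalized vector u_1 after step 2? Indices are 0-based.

u_1 = (82/21, 20/21, -46/21)

Step 1: u_0 = a_0 = (2, 1, 4).
Step 2: u_1 = a_1 − (1/21)·u_0 = (82/21, 20/21, -46/21).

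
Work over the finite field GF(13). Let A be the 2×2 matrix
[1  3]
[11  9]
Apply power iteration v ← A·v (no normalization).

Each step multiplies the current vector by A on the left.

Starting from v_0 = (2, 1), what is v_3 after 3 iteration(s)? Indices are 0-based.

v_0 = (2, 1).
v_1 = A·v_0 = (5, 5).
v_2 = A·v_1 = (7, 9).
v_3 = A·v_2 = (8, 2).

v_3 = (8, 2)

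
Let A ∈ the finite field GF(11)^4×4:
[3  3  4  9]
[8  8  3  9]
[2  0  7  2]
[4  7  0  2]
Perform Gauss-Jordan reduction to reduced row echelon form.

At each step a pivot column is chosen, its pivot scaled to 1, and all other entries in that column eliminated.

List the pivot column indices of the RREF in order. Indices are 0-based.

pivot columns: 0, 1, 2, 3

pivot(0,0)=3: scale R0 → (1, 1, 5, 3)
  clear (1,0): R1 −= (8)R0 → (0, 0, 7, 7)
  clear (2,0): R2 −= (2)R0 → (0, 9, 8, 7)
  clear (3,0): R3 −= (4)R0 → (0, 3, 2, 1)
pivot(1,1): swap R1↔R2
pivot(1,1)=9: scale R1 → (0, 1, 7, 2)
  clear (0,1): R0 −= (1)R1 → (1, 0, 9, 1)
  clear (3,1): R3 −= (3)R1 → (0, 0, 3, 6)
pivot(2,2)=7: scale R2 → (0, 0, 1, 1)
  clear (0,2): R0 −= (9)R2 → (1, 0, 0, 3)
  clear (1,2): R1 −= (7)R2 → (0, 1, 0, 6)
  clear (3,2): R3 −= (3)R2 → (0, 0, 0, 3)
pivot(3,3)=3: scale R3 → (0, 0, 0, 1)
  clear (0,3): R0 −= (3)R3 → (1, 0, 0, 0)
  clear (1,3): R1 −= (6)R3 → (0, 1, 0, 0)
  clear (2,3): R2 −= (1)R3 → (0, 0, 1, 0)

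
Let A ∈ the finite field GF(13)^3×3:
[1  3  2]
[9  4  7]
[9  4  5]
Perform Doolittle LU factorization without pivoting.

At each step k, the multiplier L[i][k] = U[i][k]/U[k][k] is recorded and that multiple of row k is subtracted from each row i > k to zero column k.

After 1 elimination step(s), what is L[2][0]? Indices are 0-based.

k=0: U[0][0]=1
  eliminate (1,0): mult=9, new row 1: (0, 3, 2); set L[1][0]=9
  eliminate (2,0): mult=9, new row 2: (0, 3, 0); set L[2][0]=9

L[2][0] = 9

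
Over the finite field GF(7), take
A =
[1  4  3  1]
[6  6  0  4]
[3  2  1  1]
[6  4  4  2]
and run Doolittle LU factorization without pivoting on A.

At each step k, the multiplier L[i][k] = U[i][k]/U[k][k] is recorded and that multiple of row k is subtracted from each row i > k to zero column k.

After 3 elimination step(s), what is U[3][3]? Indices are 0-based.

U[3][3] = 4

Step 1: pivot at (0,0) is 1.
  row1 ← row1 − (6)·row0  ⇒  L[1][0]=6, U row1=(0, 3, 3, 5)
  row2 ← row2 − (3)·row0  ⇒  L[2][0]=3, U row2=(0, 4, 6, 5)
  row3 ← row3 − (6)·row0  ⇒  L[3][0]=6, U row3=(0, 1, 0, 3)
Step 2: pivot at (1,1) is 3.
  row2 ← row2 − (6)·row1  ⇒  L[2][1]=6, U row2=(0, 0, 2, 3)
  row3 ← row3 − (5)·row1  ⇒  L[3][1]=5, U row3=(0, 0, 6, 6)
Step 3: pivot at (2,2) is 2.
  row3 ← row3 − (3)·row2  ⇒  L[3][2]=3, U row3=(0, 0, 0, 4)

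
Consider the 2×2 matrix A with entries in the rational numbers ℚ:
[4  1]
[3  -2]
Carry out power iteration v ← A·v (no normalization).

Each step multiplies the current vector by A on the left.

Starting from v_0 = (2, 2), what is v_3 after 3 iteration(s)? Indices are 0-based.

v_3 = (194, 74)

v_0 = (2, 2).
v_1 = A·v_0 = (10, 2).
v_2 = A·v_1 = (42, 26).
v_3 = A·v_2 = (194, 74).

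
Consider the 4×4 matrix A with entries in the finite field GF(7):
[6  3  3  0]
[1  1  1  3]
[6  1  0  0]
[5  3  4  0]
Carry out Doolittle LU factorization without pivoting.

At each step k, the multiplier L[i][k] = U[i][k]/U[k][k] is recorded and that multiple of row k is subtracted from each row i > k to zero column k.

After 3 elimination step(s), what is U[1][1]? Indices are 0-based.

U[1][1] = 4

[col 0] pivot 6
  R1 -= 6*R0 → (0, 4, 4, 3)  (L[1][0] := 6)
  R2 -= 1*R0 → (0, 5, 4, 0)  (L[2][0] := 1)
  R3 -= 2*R0 → (0, 4, 5, 0)  (L[3][0] := 2)
[col 1] pivot 4
  R2 -= 3*R1 → (0, 0, 6, 5)  (L[2][1] := 3)
  R3 -= 1*R1 → (0, 0, 1, 4)  (L[3][1] := 1)
[col 2] pivot 6
  R3 -= 6*R2 → (0, 0, 0, 2)  (L[3][2] := 6)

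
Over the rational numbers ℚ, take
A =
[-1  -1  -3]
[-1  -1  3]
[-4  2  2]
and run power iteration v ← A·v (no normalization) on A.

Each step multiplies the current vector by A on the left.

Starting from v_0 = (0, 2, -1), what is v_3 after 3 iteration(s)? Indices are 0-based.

v_3 = (22, -38, 8)

v_0 = (0, 2, -1).
v_1 = A·v_0 = (1, -5, 2).
v_2 = A·v_1 = (-2, 10, -10).
v_3 = A·v_2 = (22, -38, 8).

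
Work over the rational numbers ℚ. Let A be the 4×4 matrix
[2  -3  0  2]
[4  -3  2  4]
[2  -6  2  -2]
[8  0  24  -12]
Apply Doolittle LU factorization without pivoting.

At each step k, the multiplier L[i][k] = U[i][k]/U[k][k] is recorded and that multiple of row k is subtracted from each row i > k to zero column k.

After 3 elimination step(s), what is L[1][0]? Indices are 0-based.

k=0: U[0][0]=2
  eliminate (1,0): mult=2, new row 1: (0, 3, 2, 0); set L[1][0]=2
  eliminate (2,0): mult=1, new row 2: (0, -3, 2, -4); set L[2][0]=1
  eliminate (3,0): mult=4, new row 3: (0, 12, 24, -20); set L[3][0]=4
k=1: U[1][1]=3
  eliminate (2,1): mult=-1, new row 2: (0, 0, 4, -4); set L[2][1]=-1
  eliminate (3,1): mult=4, new row 3: (0, 0, 16, -20); set L[3][1]=4
k=2: U[2][2]=4
  eliminate (3,2): mult=4, new row 3: (0, 0, 0, -4); set L[3][2]=4

L[1][0] = 2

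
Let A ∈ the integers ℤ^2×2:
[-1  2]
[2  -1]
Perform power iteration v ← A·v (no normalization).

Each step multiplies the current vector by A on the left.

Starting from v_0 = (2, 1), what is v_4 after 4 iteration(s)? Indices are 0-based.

v_4 = (42, -39)

v_0 = (2, 1).
v_1 = A·v_0 = (0, 3).
v_2 = A·v_1 = (6, -3).
v_3 = A·v_2 = (-12, 15).
v_4 = A·v_3 = (42, -39).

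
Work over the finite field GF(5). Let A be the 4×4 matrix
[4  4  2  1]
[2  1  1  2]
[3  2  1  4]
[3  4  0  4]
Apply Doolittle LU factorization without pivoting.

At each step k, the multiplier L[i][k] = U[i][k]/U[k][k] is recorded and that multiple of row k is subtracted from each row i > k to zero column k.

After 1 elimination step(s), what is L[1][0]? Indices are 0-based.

[col 0] pivot 4
  R1 -= 3*R0 → (0, 4, 0, 4)  (L[1][0] := 3)
  R2 -= 2*R0 → (0, 4, 2, 2)  (L[2][0] := 2)
  R3 -= 2*R0 → (0, 1, 1, 2)  (L[3][0] := 2)

L[1][0] = 3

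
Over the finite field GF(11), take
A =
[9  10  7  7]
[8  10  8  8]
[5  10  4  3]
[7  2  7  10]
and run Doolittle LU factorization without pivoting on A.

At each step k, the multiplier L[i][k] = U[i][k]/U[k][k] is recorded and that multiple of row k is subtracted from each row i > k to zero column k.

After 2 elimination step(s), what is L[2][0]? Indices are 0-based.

[col 0] pivot 9
  R1 -= 7*R0 → (0, 6, 3, 3)  (L[1][0] := 7)
  R2 -= 3*R0 → (0, 2, 5, 4)  (L[2][0] := 3)
  R3 -= 2*R0 → (0, 4, 4, 7)  (L[3][0] := 2)
[col 1] pivot 6
  R2 -= 4*R1 → (0, 0, 4, 3)  (L[2][1] := 4)
  R3 -= 8*R1 → (0, 0, 2, 5)  (L[3][1] := 8)

L[2][0] = 3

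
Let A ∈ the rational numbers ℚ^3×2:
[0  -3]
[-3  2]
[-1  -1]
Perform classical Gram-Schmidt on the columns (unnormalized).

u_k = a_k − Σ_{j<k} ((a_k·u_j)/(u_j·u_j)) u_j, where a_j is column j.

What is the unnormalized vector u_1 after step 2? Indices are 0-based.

u_1 = (-3, 1/2, -3/2)

Step 1: u_0 = a_0 = (0, -3, -1).
Step 2: u_1 = a_1 − (-1/2)·u_0 = (-3, 1/2, -3/2).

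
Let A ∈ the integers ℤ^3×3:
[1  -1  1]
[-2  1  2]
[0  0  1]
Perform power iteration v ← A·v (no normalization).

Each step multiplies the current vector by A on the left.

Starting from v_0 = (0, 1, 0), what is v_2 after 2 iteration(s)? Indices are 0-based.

v_2 = (-2, 3, 0)

v_0 = (0, 1, 0).
v_1 = A·v_0 = (-1, 1, 0).
v_2 = A·v_1 = (-2, 3, 0).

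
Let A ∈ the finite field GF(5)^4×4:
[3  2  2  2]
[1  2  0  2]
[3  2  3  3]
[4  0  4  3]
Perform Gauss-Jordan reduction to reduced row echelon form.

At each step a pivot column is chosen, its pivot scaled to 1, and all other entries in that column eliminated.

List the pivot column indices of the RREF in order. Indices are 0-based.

[1] R0 /= 3  ⇒  (1, 4, 4, 4)
     R1 -= 1·R0  ⇒  (0, 3, 1, 3)
     R2 -= 3·R0  ⇒  (0, 0, 1, 1)
     R3 -= 4·R0  ⇒  (0, 4, 3, 2)
[2] R1 /= 3  ⇒  (0, 1, 2, 1)
     R0 -= 4·R1  ⇒  (1, 0, 1, 0)
     R3 -= 4·R1  ⇒  (0, 0, 0, 3)
[3] R2 /= 1  ⇒  (0, 0, 1, 1)
     R0 -= 1·R2  ⇒  (1, 0, 0, 4)
     R1 -= 2·R2  ⇒  (0, 1, 0, 4)
[4] R3 /= 3  ⇒  (0, 0, 0, 1)
     R0 -= 4·R3  ⇒  (1, 0, 0, 0)
     R1 -= 4·R3  ⇒  (0, 1, 0, 0)
     R2 -= 1·R3  ⇒  (0, 0, 1, 0)

pivot columns: 0, 1, 2, 3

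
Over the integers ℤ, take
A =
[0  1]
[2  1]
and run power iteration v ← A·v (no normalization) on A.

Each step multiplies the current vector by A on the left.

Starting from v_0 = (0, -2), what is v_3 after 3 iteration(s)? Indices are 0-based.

v_3 = (-6, -10)

v_0 = (0, -2).
v_1 = A·v_0 = (-2, -2).
v_2 = A·v_1 = (-2, -6).
v_3 = A·v_2 = (-6, -10).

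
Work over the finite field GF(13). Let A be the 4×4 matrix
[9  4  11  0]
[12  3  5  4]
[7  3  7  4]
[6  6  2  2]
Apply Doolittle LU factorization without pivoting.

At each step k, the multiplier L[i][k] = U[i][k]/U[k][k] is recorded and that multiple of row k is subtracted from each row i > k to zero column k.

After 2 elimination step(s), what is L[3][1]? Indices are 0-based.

[col 0] pivot 9
  R1 -= 10*R0 → (0, 2, 12, 4)  (L[1][0] := 10)
  R2 -= 8*R0 → (0, 10, 10, 4)  (L[2][0] := 8)
  R3 -= 5*R0 → (0, 12, 12, 2)  (L[3][0] := 5)
[col 1] pivot 2
  R2 -= 5*R1 → (0, 0, 2, 10)  (L[2][1] := 5)
  R3 -= 6*R1 → (0, 0, 5, 4)  (L[3][1] := 6)

L[3][1] = 6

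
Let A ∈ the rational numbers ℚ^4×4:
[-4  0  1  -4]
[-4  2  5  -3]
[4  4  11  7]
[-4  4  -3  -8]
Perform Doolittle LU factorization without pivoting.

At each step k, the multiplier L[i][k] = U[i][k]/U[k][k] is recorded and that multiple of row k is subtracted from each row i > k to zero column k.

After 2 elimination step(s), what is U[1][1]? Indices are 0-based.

U[1][1] = 2

k=0: U[0][0]=-4
  eliminate (1,0): mult=1, new row 1: (0, 2, 4, 1); set L[1][0]=1
  eliminate (2,0): mult=-1, new row 2: (0, 4, 12, 3); set L[2][0]=-1
  eliminate (3,0): mult=1, new row 3: (0, 4, -4, -4); set L[3][0]=1
k=1: U[1][1]=2
  eliminate (2,1): mult=2, new row 2: (0, 0, 4, 1); set L[2][1]=2
  eliminate (3,1): mult=2, new row 3: (0, 0, -12, -6); set L[3][1]=2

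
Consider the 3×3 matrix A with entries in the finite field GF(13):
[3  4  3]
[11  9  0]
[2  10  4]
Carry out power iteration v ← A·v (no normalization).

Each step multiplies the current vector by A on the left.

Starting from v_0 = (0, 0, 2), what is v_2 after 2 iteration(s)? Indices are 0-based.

v_2 = (3, 1, 5)

v_0 = (0, 0, 2).
v_1 = A·v_0 = (6, 0, 8).
v_2 = A·v_1 = (3, 1, 5).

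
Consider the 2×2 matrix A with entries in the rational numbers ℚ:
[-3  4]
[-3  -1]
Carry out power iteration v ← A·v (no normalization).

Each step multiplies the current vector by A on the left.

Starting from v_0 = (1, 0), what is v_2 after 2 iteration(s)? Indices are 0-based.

v_0 = (1, 0).
v_1 = A·v_0 = (-3, -3).
v_2 = A·v_1 = (-3, 12).

v_2 = (-3, 12)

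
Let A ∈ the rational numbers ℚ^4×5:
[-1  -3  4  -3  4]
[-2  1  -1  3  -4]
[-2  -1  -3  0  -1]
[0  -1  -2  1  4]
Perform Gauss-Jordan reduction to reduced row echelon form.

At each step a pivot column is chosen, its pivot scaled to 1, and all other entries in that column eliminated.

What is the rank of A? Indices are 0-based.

step 1: normalize row 0 (÷-1) = (1, 3, -4, 3, -4)
  row 1: subtract -2×row0 = (0, 7, -9, 9, -12)
  row 2: subtract -2×row0 = (0, 5, -11, 6, -9)
step 2: normalize row 1 (÷7) = (0, 1, -9/7, 9/7, -12/7)
  row 0: subtract 3×row1 = (1, 0, -1/7, -6/7, 8/7)
  row 2: subtract 5×row1 = (0, 0, -32/7, -3/7, -3/7)
  row 3: subtract -1×row1 = (0, 0, -23/7, 16/7, 16/7)
step 3: normalize row 2 (÷-32/7) = (0, 0, 1, 3/32, 3/32)
  row 0: subtract -1/7×row2 = (1, 0, 0, -27/32, 37/32)
  row 1: subtract -9/7×row2 = (0, 1, 0, 45/32, -51/32)
  row 3: subtract -23/7×row2 = (0, 0, 0, 83/32, 83/32)
step 4: normalize row 3 (÷83/32) = (0, 0, 0, 1, 1)
  row 0: subtract -27/32×row3 = (1, 0, 0, 0, 2)
  row 1: subtract 45/32×row3 = (0, 1, 0, 0, -3)
  row 2: subtract 3/32×row3 = (0, 0, 1, 0, 0)

rank = 4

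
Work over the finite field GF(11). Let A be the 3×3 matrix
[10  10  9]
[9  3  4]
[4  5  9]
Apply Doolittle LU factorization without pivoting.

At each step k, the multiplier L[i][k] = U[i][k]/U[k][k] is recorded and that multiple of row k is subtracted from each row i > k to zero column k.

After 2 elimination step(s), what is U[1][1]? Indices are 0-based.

Step 1: pivot at (0,0) is 10.
  row1 ← row1 − (2)·row0  ⇒  L[1][0]=2, U row1=(0, 5, 8)
  row2 ← row2 − (7)·row0  ⇒  L[2][0]=7, U row2=(0, 1, 1)
Step 2: pivot at (1,1) is 5.
  row2 ← row2 − (9)·row1  ⇒  L[2][1]=9, U row2=(0, 0, 6)

U[1][1] = 5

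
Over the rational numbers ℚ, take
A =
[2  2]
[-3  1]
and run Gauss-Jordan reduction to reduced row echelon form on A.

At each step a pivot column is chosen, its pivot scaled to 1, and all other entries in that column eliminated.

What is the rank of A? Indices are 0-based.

rank = 2

step 1: normalize row 0 (÷2) = (1, 1)
  row 1: subtract -3×row0 = (0, 4)
step 2: normalize row 1 (÷4) = (0, 1)
  row 0: subtract 1×row1 = (1, 0)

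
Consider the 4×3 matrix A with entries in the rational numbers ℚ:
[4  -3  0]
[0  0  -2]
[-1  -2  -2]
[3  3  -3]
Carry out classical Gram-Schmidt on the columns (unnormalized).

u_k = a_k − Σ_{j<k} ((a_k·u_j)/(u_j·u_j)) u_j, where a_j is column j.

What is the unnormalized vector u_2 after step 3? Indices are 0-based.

u_2 = (225/571, -2, -1575/571, -825/571)

Step 1: u_0 = a_0 = (4, 0, -1, 3).
Step 2: u_1 = a_1 − (-1/26)·u_0 = (-37/13, 0, -53/26, 81/26).
Step 3: u_2 = a_2 − (-7/26)·u_0 − (-137/571)·u_1 = (225/571, -2, -1575/571, -825/571).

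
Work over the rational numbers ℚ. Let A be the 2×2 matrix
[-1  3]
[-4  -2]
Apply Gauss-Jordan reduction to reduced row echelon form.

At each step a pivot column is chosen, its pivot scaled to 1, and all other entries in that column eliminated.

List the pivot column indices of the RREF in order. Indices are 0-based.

pivot columns: 0, 1

[1] R0 /= -1  ⇒  (1, -3)
     R1 -= -4·R0  ⇒  (0, -14)
[2] R1 /= -14  ⇒  (0, 1)
     R0 -= -3·R1  ⇒  (1, 0)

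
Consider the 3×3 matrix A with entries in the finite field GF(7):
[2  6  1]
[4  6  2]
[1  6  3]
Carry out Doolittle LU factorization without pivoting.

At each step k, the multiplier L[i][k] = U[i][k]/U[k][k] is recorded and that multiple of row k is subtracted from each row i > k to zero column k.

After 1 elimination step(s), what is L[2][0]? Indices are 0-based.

L[2][0] = 4

[col 0] pivot 2
  R1 -= 2*R0 → (0, 1, 0)  (L[1][0] := 2)
  R2 -= 4*R0 → (0, 3, 6)  (L[2][0] := 4)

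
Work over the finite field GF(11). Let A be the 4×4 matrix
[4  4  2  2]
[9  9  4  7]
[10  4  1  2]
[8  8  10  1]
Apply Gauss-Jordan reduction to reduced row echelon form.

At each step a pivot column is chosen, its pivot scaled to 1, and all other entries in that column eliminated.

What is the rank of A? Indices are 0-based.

pivot(0,0)=4: scale R0 → (1, 1, 6, 6)
  clear (1,0): R1 −= (9)R0 → (0, 0, 5, 8)
  clear (2,0): R2 −= (10)R0 → (0, 5, 7, 8)
  clear (3,0): R3 −= (8)R0 → (0, 0, 6, 8)
pivot(1,1): swap R1↔R2
pivot(1,1)=5: scale R1 → (0, 1, 8, 6)
  clear (0,1): R0 −= (1)R1 → (1, 0, 9, 0)
pivot(2,2)=5: scale R2 → (0, 0, 1, 6)
  clear (0,2): R0 −= (9)R2 → (1, 0, 0, 1)
  clear (1,2): R1 −= (8)R2 → (0, 1, 0, 2)
  clear (3,2): R3 −= (6)R2 → (0, 0, 0, 5)
pivot(3,3)=5: scale R3 → (0, 0, 0, 1)
  clear (0,3): R0 −= (1)R3 → (1, 0, 0, 0)
  clear (1,3): R1 −= (2)R3 → (0, 1, 0, 0)
  clear (2,3): R2 −= (6)R3 → (0, 0, 1, 0)

rank = 4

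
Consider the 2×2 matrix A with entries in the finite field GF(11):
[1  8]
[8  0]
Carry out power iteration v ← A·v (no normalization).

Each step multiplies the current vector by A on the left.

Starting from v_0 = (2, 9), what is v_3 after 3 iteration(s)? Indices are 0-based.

v_0 = (2, 9).
v_1 = A·v_0 = (8, 5).
v_2 = A·v_1 = (4, 9).
v_3 = A·v_2 = (10, 10).

v_3 = (10, 10)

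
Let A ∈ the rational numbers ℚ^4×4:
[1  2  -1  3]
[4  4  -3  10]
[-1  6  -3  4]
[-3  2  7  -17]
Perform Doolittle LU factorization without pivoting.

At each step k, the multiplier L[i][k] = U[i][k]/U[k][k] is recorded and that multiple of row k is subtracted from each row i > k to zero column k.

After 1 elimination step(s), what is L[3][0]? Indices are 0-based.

Step 1: pivot at (0,0) is 1.
  row1 ← row1 − (4)·row0  ⇒  L[1][0]=4, U row1=(0, -4, 1, -2)
  row2 ← row2 − (-1)·row0  ⇒  L[2][0]=-1, U row2=(0, 8, -4, 7)
  row3 ← row3 − (-3)·row0  ⇒  L[3][0]=-3, U row3=(0, 8, 4, -8)

L[3][0] = -3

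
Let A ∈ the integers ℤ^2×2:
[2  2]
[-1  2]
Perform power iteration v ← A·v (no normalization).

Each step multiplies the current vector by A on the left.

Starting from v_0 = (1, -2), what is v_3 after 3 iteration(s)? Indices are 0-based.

v_3 = (-44, -2)

v_0 = (1, -2).
v_1 = A·v_0 = (-2, -5).
v_2 = A·v_1 = (-14, -8).
v_3 = A·v_2 = (-44, -2).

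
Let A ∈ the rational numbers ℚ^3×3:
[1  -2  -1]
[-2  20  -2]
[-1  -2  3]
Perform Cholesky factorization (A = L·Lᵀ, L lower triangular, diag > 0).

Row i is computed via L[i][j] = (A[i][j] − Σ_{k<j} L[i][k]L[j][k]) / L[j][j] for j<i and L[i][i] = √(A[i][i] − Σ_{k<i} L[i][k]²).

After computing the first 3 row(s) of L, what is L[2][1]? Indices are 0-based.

L[2][1] = -1

Step 1: L[0][0] = √(1) = 1.
  L[1][0] = (-2) / L[0][0] = -2.
Step 2: L[1][1] = √(16) = 4.
  L[2][0] = (-1) / L[0][0] = -1.
  L[2][1] = (-4) / L[1][1] = -1.
Step 3: L[2][2] = √(1) = 1.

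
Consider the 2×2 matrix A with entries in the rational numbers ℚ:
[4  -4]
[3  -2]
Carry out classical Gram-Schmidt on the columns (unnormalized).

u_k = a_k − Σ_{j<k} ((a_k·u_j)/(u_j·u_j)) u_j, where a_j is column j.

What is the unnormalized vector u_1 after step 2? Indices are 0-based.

Step 1: u_0 = a_0 = (4, 3).
Step 2: u_1 = a_1 − (-22/25)·u_0 = (-12/25, 16/25).

u_1 = (-12/25, 16/25)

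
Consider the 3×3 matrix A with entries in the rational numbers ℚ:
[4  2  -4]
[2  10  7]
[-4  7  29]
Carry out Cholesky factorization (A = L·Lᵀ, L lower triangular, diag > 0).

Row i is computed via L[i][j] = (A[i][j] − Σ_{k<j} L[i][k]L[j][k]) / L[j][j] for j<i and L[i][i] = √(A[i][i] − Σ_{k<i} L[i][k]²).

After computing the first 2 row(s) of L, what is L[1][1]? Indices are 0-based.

L[1][1] = 3

Step 1: L[0][0] = √(4) = 2.
  L[1][0] = (2) / L[0][0] = 1.
Step 2: L[1][1] = √(9) = 3.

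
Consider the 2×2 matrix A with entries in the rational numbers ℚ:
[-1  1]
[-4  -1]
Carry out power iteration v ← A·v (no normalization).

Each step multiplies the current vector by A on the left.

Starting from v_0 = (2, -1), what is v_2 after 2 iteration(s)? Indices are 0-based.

v_0 = (2, -1).
v_1 = A·v_0 = (-3, -7).
v_2 = A·v_1 = (-4, 19).

v_2 = (-4, 19)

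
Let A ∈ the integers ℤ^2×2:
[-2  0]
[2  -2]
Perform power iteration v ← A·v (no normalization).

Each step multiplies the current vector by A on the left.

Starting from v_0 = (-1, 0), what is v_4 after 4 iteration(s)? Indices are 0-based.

v_0 = (-1, 0).
v_1 = A·v_0 = (2, -2).
v_2 = A·v_1 = (-4, 8).
v_3 = A·v_2 = (8, -24).
v_4 = A·v_3 = (-16, 64).

v_4 = (-16, 64)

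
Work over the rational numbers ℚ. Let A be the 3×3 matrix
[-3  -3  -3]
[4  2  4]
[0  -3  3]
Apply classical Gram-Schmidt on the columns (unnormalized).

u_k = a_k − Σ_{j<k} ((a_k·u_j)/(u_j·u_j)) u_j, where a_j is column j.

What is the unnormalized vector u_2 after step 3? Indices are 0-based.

Step 1: u_0 = a_0 = (-3, 4, 0).
Step 2: u_1 = a_1 − (17/25)·u_0 = (-24/25, -18/25, -3).
Step 3: u_2 = a_2 − (1)·u_0 − (-25/29)·u_1 = (-24/29, -18/29, 12/29).

u_2 = (-24/29, -18/29, 12/29)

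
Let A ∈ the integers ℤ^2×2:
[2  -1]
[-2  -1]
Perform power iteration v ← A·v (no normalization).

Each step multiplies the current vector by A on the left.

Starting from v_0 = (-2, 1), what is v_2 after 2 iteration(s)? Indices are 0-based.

v_2 = (-13, 7)

v_0 = (-2, 1).
v_1 = A·v_0 = (-5, 3).
v_2 = A·v_1 = (-13, 7).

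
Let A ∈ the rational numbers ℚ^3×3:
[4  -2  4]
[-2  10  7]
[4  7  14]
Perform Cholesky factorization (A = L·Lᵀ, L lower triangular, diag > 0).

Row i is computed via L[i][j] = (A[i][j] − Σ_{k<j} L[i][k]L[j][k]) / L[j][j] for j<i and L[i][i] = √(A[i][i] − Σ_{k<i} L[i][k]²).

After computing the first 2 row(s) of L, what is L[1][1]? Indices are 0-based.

Step 1: L[0][0] = √(4) = 2.
  L[1][0] = (-2) / L[0][0] = -1.
Step 2: L[1][1] = √(9) = 3.

L[1][1] = 3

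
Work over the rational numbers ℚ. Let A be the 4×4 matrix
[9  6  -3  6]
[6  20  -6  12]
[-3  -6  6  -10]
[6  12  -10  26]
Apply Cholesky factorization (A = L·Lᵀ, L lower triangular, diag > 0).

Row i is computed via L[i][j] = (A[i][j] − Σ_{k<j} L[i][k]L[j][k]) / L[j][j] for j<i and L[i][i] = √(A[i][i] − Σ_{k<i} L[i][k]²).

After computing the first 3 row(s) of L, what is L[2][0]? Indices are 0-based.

L[2][0] = -1

Step 1: L[0][0] = √(9) = 3.
  L[1][0] = (6) / L[0][0] = 2.
Step 2: L[1][1] = √(16) = 4.
  L[2][0] = (-3) / L[0][0] = -1.
  L[2][1] = (-4) / L[1][1] = -1.
Step 3: L[2][2] = √(4) = 2.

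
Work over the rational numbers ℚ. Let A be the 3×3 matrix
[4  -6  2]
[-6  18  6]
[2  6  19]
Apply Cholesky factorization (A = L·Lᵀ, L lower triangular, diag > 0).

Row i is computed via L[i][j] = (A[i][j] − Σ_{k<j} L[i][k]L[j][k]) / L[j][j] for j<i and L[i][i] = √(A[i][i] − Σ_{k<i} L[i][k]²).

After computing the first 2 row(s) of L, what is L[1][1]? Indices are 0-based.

L[1][1] = 3

Step 1: L[0][0] = √(4) = 2.
  L[1][0] = (-6) / L[0][0] = -3.
Step 2: L[1][1] = √(9) = 3.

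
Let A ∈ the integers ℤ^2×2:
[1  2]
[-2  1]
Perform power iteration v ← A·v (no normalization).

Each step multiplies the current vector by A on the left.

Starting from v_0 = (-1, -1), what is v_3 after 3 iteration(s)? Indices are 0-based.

v_3 = (13, 9)

v_0 = (-1, -1).
v_1 = A·v_0 = (-3, 1).
v_2 = A·v_1 = (-1, 7).
v_3 = A·v_2 = (13, 9).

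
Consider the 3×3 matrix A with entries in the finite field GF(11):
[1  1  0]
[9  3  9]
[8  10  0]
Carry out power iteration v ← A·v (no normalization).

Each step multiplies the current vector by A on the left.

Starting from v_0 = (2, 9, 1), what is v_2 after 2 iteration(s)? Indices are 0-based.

v_2 = (10, 5, 1)

v_0 = (2, 9, 1).
v_1 = A·v_0 = (0, 10, 7).
v_2 = A·v_1 = (10, 5, 1).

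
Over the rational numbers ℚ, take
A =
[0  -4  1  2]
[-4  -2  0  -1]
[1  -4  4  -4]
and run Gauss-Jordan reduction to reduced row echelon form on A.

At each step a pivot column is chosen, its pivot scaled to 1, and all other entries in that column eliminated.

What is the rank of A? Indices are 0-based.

step 1: exchange rows 0,1
step 1: normalize row 0 (÷-4) = (1, 1/2, 0, 1/4)
  row 2: subtract 1×row0 = (0, -9/2, 4, -17/4)
step 2: normalize row 1 (÷-4) = (0, 1, -1/4, -1/2)
  row 0: subtract 1/2×row1 = (1, 0, 1/8, 1/2)
  row 2: subtract -9/2×row1 = (0, 0, 23/8, -13/2)
step 3: normalize row 2 (÷23/8) = (0, 0, 1, -52/23)
  row 0: subtract 1/8×row2 = (1, 0, 0, 18/23)
  row 1: subtract -1/4×row2 = (0, 1, 0, -49/46)

rank = 3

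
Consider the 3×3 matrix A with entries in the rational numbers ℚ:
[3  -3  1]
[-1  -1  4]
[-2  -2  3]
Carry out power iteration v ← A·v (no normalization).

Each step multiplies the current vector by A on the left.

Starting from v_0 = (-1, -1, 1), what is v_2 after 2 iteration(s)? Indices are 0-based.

v_2 = (-8, 21, 7)

v_0 = (-1, -1, 1).
v_1 = A·v_0 = (1, 6, 7).
v_2 = A·v_1 = (-8, 21, 7).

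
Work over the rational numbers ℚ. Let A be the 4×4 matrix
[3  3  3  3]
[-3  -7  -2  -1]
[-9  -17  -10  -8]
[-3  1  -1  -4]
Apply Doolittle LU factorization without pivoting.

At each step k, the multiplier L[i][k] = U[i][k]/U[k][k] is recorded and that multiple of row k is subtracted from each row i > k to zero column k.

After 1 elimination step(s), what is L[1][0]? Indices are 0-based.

[col 0] pivot 3
  R1 -= -1*R0 → (0, -4, 1, 2)  (L[1][0] := -1)
  R2 -= -3*R0 → (0, -8, -1, 1)  (L[2][0] := -3)
  R3 -= -1*R0 → (0, 4, 2, -1)  (L[3][0] := -1)

L[1][0] = -1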